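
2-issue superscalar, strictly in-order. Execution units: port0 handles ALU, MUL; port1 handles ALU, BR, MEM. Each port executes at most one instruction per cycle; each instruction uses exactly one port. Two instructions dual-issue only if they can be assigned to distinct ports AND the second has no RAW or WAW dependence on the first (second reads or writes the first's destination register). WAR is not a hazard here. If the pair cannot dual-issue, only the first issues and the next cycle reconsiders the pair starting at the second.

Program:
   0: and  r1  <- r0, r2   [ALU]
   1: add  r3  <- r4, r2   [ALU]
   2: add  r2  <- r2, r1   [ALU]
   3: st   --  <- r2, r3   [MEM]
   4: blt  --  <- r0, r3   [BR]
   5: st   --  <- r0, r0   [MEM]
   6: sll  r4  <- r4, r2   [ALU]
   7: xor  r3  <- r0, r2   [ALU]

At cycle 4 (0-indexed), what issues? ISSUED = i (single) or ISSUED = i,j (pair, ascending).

ISSUED = 5,6

  cy0 -> i0,i1 (and.ALU add.ALU) pair
  cy1 -> i2 (add.ALU) RAW r2
  cy2 -> i3 (st.MEM) no-port MEM/BR
  cy3 -> i4 (blt.BR) no-port BR/MEM
  cy4 -> i5,i6 (st.MEM sll.ALU) pair
  cy5 -> i7 (xor.ALU) tail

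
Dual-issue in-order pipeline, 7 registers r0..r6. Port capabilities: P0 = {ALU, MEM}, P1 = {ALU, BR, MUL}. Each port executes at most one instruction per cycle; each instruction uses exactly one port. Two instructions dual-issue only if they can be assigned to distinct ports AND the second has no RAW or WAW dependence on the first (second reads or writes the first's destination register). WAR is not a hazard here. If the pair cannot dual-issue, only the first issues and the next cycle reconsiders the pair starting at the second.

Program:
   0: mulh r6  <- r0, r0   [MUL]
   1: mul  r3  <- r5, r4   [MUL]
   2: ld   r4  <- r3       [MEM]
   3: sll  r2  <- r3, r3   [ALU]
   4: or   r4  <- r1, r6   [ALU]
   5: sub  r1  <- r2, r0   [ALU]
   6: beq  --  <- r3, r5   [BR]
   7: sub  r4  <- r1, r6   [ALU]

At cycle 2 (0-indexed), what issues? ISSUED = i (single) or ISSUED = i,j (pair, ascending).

  cy0 -> i0 (mulh.MUL) no-port MUL/MUL
  cy1 -> i1 (mul.MUL) RAW r3
  cy2 -> i2+i3 (ld.MEM sll.ALU) 2-wide
  cy3 -> i4+i5 (or.ALU sub.ALU) 2-wide
  cy4 -> i6+i7 (beq.BR sub.ALU) 2-wide

ISSUED = 2,3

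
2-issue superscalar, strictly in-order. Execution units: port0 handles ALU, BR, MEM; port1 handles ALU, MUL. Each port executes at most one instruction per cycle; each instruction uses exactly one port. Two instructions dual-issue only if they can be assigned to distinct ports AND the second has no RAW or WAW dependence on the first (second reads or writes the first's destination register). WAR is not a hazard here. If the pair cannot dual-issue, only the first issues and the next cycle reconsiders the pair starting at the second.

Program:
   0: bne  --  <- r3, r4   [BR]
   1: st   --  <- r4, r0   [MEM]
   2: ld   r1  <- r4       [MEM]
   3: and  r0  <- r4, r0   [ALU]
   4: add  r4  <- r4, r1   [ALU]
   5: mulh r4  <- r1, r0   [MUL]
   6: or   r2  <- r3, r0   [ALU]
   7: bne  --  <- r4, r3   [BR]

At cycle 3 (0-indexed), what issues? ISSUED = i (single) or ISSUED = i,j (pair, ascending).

ISSUED = 4

  cy0 -> i0 (bne) no-port BR/MEM
  cy1 -> i1 (st) no-port MEM/MEM
  cy2 -> i2,i3 (ld;and) dual
  cy3 -> i4 (add) WAW r4
  cy4 -> i5,i6 (mulh;or) dual
  cy5 -> i7 (bne) tail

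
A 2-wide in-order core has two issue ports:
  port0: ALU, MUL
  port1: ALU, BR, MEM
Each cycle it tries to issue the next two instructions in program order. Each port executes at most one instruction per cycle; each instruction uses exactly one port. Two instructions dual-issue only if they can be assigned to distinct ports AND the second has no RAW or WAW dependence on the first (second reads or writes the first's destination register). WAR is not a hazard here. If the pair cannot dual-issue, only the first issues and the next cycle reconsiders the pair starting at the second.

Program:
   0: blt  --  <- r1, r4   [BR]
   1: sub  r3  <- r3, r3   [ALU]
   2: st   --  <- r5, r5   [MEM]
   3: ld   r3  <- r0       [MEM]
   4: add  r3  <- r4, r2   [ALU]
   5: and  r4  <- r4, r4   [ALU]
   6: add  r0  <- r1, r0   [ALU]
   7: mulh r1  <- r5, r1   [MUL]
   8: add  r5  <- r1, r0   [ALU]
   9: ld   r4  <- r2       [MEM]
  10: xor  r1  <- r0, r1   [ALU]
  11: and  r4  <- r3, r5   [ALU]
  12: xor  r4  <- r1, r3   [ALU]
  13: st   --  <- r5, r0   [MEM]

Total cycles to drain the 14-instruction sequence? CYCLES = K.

[0] i0+i1  blt.BR sub.ALU  -- 2-wide
[1] i2  st.MEM  -- no-port MEM/MEM
[2] i3  ld.MEM  -- WAW r3
[3] i4+i5  add.ALU and.ALU  -- 2-wide
[4] i6+i7  add.ALU mulh.MUL  -- 2-wide
[5] i8+i9  add.ALU ld.MEM  -- 2-wide
[6] i10+i11  xor.ALU and.ALU  -- 2-wide
[7] i12+i13  xor.ALU st.MEM  -- 2-wide

CYCLES = 8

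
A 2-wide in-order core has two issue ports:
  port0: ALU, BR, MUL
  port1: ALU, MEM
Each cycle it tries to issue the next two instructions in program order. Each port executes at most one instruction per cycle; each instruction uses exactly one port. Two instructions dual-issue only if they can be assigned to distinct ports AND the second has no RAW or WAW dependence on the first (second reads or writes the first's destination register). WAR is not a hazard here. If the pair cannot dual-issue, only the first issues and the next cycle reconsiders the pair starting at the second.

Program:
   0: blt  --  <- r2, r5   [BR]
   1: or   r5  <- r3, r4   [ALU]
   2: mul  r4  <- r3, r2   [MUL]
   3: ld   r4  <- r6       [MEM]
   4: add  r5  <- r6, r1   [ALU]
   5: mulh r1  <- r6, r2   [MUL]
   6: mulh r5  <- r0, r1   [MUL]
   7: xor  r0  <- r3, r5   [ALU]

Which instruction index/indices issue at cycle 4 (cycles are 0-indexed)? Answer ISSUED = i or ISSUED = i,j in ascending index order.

ISSUED = 6

0. blt+or @i0/i1  | dual
1. mul @i2  | WAW r4
2. ld+add @i3/i4  | dual
3. mulh @i5  | no-port MUL/MUL
4. mulh @i6  | RAW r5
5. xor @i7  | tail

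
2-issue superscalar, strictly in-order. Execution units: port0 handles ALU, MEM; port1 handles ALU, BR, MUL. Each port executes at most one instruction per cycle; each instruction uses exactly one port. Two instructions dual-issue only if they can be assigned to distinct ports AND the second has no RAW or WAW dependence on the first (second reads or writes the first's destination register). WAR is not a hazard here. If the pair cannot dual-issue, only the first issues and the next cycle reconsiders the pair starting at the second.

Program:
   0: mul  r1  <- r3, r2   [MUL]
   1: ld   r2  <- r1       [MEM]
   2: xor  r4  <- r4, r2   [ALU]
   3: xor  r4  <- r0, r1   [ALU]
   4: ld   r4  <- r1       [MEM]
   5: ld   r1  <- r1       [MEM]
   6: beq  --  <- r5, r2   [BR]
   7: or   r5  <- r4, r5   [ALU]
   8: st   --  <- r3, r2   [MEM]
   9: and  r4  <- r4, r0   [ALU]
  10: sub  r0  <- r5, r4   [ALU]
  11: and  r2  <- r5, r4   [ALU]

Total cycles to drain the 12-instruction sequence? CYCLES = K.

CYCLES = 9

[0] i0  mul.MUL  -- RAW r1
[1] i1  ld.MEM  -- RAW r2
[2] i2  xor.ALU  -- WAW r4
[3] i3  xor.ALU  -- WAW r4
[4] i4  ld.MEM  -- no-port MEM/MEM
[5] i5,i6  ld.MEM+beq.BR  -- 2-wide
[6] i7,i8  or.ALU+st.MEM  -- 2-wide
[7] i9  and.ALU  -- RAW r4
[8] i10,i11  sub.ALU+and.ALU  -- 2-wide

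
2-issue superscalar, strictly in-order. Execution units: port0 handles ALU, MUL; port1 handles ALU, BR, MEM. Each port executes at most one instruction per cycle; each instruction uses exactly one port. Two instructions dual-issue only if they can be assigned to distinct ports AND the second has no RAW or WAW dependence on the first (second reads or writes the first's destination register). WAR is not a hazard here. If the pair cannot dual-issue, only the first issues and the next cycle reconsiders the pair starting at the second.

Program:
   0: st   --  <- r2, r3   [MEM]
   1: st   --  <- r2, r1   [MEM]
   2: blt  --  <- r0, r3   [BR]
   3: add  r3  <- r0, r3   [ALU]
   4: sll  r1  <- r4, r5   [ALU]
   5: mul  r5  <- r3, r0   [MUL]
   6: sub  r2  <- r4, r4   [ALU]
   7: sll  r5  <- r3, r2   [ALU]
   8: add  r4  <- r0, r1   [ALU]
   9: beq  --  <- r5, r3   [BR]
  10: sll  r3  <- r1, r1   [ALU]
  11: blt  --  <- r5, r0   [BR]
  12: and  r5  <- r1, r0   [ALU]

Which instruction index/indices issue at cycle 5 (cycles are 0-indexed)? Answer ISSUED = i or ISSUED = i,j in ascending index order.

ISSUED = 7,8

#0 head=0: st.MEM i0 no-port MEM/MEM
#1 head=1: st.MEM i1 no-port MEM/BR
#2 head=2: blt.BR/add.ALU i2,i3 pair
#3 head=4: sll.ALU/mul.MUL i4,i5 pair
#4 head=6: sub.ALU i6 RAW r2
#5 head=7: sll.ALU/add.ALU i7,i8 pair
#6 head=9: beq.BR/sll.ALU i9,i10 pair
#7 head=11: blt.BR/and.ALU i11,i12 pair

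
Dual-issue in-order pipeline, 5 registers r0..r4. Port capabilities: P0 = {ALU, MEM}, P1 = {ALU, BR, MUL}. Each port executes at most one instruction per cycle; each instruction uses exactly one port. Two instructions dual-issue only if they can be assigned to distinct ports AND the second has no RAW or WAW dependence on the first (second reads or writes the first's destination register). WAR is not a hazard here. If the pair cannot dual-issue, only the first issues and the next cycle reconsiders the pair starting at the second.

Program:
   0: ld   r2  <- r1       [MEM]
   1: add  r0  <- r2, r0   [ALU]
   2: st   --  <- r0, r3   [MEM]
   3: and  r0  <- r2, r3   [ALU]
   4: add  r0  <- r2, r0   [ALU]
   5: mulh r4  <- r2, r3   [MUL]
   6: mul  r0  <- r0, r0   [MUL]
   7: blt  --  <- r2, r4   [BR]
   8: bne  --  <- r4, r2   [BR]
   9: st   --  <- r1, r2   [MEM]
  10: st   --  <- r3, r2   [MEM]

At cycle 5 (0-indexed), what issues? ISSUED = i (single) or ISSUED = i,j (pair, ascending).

t=0 i0:ld ; RAW r2
t=1 i1:add ; RAW r0
t=2 i2+i3:st and ; 2-wide
t=3 i4+i5:add mulh ; 2-wide
t=4 i6:mul ; no-port MUL/BR
t=5 i7:blt ; no-port BR/BR
t=6 i8+i9:bne st ; 2-wide
t=7 i10:st ; tail

ISSUED = 7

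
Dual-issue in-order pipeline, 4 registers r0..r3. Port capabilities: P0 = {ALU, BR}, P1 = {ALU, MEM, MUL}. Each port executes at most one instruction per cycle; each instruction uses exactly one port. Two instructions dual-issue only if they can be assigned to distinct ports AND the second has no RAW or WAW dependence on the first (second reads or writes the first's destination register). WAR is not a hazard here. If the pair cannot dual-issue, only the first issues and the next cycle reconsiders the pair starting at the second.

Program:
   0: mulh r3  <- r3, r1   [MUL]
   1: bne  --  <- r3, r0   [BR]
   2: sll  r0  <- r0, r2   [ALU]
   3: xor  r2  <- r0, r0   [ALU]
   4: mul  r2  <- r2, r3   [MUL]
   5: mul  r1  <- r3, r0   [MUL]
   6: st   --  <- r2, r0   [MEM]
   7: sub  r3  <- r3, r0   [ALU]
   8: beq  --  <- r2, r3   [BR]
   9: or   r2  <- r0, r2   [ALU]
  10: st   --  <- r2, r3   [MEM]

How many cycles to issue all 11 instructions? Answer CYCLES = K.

#0 head=0: mulh.MUL i0 RAW r3
#1 head=1: bne.BR sll.ALU i1+i2 pair
#2 head=3: xor.ALU i3 RAW+WAW r2
#3 head=4: mul.MUL i4 no-port MUL/MUL
#4 head=5: mul.MUL i5 no-port MUL/MEM
#5 head=6: st.MEM sub.ALU i6+i7 pair
#6 head=8: beq.BR or.ALU i8+i9 pair
#7 head=10: st.MEM i10 tail

CYCLES = 8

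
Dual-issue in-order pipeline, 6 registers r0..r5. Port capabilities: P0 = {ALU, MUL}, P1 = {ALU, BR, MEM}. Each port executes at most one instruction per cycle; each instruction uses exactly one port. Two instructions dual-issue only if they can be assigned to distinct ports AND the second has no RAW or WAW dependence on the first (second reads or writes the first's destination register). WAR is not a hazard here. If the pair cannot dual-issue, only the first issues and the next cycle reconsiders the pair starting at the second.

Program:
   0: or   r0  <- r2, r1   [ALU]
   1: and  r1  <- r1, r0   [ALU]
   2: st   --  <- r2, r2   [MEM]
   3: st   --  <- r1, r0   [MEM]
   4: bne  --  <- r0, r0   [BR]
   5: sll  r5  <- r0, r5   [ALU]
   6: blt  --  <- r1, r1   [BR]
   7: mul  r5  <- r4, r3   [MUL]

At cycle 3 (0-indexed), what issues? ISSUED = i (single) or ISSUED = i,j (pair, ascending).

c0: i0 or  RAW r0
c1: i1&i2 and st  2-wide
c2: i3 st  no-port MEM/BR
c3: i4&i5 bne sll  2-wide
c4: i6&i7 blt mul  2-wide

ISSUED = 4,5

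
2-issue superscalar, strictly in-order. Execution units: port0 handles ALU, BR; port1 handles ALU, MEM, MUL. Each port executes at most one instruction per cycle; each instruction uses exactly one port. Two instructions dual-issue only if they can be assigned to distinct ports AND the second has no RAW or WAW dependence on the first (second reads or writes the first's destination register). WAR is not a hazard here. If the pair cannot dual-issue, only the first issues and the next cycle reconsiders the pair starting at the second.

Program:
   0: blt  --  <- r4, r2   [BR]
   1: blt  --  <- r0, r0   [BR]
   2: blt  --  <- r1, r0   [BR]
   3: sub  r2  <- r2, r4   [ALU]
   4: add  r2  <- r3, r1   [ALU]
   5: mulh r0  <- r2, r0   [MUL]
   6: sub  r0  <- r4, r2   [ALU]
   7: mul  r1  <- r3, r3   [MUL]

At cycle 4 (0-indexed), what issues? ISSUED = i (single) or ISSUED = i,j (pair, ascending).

ISSUED = 5

  cy0 -> i0 (blt.BR) no-port BR/BR
  cy1 -> i1 (blt.BR) no-port BR/BR
  cy2 -> i2/i3 (blt.BR/sub.ALU) dual
  cy3 -> i4 (add.ALU) RAW r2
  cy4 -> i5 (mulh.MUL) WAW r0
  cy5 -> i6/i7 (sub.ALU/mul.MUL) dual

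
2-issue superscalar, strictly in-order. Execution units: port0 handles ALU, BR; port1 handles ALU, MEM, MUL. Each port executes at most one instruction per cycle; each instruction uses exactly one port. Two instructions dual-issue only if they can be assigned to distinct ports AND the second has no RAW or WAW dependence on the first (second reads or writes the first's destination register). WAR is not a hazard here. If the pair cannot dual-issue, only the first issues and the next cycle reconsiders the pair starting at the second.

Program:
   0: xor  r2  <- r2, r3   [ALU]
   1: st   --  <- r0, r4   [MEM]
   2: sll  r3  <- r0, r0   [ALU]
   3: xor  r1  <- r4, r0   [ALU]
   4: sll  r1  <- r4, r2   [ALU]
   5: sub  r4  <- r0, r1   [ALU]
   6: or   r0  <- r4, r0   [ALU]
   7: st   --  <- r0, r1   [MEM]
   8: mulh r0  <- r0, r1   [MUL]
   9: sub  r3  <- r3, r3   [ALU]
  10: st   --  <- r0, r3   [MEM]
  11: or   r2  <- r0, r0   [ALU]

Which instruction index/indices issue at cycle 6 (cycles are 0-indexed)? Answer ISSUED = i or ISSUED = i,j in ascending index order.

t=0 i0,i1:xor.ALU st.MEM ; 2-wide
t=1 i2,i3:sll.ALU xor.ALU ; 2-wide
t=2 i4:sll.ALU ; RAW r1
t=3 i5:sub.ALU ; RAW r4
t=4 i6:or.ALU ; RAW r0
t=5 i7:st.MEM ; no-port MEM/MUL
t=6 i8,i9:mulh.MUL sub.ALU ; 2-wide
t=7 i10,i11:st.MEM or.ALU ; 2-wide

ISSUED = 8,9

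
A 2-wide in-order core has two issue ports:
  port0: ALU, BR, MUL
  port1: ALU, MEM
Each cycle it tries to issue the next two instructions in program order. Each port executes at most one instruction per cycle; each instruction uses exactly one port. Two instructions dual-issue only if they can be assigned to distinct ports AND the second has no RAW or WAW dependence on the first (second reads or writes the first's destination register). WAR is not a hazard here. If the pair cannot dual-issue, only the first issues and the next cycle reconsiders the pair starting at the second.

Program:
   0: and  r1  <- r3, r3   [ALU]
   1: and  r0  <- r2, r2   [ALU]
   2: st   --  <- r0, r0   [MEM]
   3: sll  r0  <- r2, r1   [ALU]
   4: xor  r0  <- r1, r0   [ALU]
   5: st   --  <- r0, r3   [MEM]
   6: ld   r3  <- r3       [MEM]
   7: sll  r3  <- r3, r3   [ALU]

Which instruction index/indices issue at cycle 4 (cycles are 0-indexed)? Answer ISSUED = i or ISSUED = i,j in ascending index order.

ISSUED = 6

t=0 i0/i1:and.ALU;and.ALU ; pair
t=1 i2/i3:st.MEM;sll.ALU ; pair
t=2 i4:xor.ALU ; RAW r0
t=3 i5:st.MEM ; no-port MEM/MEM
t=4 i6:ld.MEM ; RAW+WAW r3
t=5 i7:sll.ALU ; tail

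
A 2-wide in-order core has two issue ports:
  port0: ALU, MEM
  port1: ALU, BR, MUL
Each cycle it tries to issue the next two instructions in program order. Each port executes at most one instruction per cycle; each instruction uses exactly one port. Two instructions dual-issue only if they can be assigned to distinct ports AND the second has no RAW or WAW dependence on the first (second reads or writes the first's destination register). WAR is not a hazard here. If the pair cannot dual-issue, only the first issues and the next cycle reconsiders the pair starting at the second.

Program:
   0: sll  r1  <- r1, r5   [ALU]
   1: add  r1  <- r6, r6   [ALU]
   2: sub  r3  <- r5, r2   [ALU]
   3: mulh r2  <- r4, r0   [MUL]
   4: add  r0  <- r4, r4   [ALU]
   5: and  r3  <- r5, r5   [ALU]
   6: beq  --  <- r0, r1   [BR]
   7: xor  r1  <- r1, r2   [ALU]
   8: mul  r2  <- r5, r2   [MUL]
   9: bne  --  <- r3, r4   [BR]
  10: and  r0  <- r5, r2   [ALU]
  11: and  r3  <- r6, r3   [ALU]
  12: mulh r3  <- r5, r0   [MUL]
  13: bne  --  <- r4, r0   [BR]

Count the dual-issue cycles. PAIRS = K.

PAIRS = 5

#0 head=0: sll.ALU i0 WAW r1
#1 head=1: add.ALU/sub.ALU i1&i2 pair
#2 head=3: mulh.MUL/add.ALU i3&i4 pair
#3 head=5: and.ALU/beq.BR i5&i6 pair
#4 head=7: xor.ALU/mul.MUL i7&i8 pair
#5 head=9: bne.BR/and.ALU i9&i10 pair
#6 head=11: and.ALU i11 WAW r3
#7 head=12: mulh.MUL i12 no-port MUL/BR
#8 head=13: bne.BR i13 tail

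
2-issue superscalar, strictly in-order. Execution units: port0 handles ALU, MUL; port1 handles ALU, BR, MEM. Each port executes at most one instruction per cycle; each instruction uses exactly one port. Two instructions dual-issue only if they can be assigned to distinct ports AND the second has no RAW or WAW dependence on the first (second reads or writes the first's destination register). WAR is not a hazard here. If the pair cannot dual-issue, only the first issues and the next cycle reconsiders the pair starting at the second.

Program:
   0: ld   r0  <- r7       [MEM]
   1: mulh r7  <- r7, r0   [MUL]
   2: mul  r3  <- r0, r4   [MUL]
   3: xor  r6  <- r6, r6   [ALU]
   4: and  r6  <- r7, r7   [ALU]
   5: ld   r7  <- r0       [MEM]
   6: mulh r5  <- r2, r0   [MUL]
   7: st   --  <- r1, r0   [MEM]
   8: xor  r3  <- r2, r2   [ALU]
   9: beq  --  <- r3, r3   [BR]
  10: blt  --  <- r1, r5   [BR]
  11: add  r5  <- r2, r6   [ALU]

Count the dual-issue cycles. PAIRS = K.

PAIRS = 4

[0] i0  ld.MEM  -- RAW r0
[1] i1  mulh.MUL  -- no-port MUL/MUL
[2] i2+i3  mul.MUL;xor.ALU  -- 2-wide
[3] i4+i5  and.ALU;ld.MEM  -- 2-wide
[4] i6+i7  mulh.MUL;st.MEM  -- 2-wide
[5] i8  xor.ALU  -- RAW r3
[6] i9  beq.BR  -- no-port BR/BR
[7] i10+i11  blt.BR;add.ALU  -- 2-wide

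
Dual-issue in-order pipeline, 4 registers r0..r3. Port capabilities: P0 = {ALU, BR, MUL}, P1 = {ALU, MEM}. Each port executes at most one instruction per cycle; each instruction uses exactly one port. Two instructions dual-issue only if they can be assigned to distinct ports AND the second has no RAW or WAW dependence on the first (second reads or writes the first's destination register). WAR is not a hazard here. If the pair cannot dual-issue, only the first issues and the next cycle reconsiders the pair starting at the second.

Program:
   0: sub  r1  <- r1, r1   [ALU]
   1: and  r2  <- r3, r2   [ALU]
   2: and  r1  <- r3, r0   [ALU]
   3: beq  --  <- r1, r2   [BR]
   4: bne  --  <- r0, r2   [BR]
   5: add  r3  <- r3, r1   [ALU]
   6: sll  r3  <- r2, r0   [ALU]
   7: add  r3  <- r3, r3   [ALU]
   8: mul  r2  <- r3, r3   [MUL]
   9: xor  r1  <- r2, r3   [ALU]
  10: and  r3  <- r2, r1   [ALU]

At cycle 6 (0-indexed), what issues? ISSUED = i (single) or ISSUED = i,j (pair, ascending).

  cy0 -> i0,i1 (sub.ALU and.ALU) dual
  cy1 -> i2 (and.ALU) RAW r1
  cy2 -> i3 (beq.BR) no-port BR/BR
  cy3 -> i4,i5 (bne.BR add.ALU) dual
  cy4 -> i6 (sll.ALU) RAW+WAW r3
  cy5 -> i7 (add.ALU) RAW r3
  cy6 -> i8 (mul.MUL) RAW r2
  cy7 -> i9 (xor.ALU) RAW r1
  cy8 -> i10 (and.ALU) tail

ISSUED = 8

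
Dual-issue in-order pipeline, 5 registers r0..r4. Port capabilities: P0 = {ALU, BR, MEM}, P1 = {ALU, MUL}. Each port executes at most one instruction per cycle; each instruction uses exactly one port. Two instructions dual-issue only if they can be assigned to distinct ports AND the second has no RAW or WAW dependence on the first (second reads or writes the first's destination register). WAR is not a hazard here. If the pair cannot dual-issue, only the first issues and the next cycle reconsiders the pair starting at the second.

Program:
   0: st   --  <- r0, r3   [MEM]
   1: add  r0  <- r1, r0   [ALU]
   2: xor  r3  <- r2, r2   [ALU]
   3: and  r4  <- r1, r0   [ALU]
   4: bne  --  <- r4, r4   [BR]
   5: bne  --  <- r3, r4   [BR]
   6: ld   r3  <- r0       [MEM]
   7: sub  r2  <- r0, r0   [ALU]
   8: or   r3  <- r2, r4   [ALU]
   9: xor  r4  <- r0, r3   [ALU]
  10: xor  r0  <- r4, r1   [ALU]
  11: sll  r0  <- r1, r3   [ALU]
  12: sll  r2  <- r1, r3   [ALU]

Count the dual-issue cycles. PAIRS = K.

PAIRS = 4

[0] i0,i1  st/add  -- 2-wide
[1] i2,i3  xor/and  -- 2-wide
[2] i4  bne  -- no-port BR/BR
[3] i5  bne  -- no-port BR/MEM
[4] i6,i7  ld/sub  -- 2-wide
[5] i8  or  -- RAW r3
[6] i9  xor  -- RAW r4
[7] i10  xor  -- WAW r0
[8] i11,i12  sll/sll  -- 2-wide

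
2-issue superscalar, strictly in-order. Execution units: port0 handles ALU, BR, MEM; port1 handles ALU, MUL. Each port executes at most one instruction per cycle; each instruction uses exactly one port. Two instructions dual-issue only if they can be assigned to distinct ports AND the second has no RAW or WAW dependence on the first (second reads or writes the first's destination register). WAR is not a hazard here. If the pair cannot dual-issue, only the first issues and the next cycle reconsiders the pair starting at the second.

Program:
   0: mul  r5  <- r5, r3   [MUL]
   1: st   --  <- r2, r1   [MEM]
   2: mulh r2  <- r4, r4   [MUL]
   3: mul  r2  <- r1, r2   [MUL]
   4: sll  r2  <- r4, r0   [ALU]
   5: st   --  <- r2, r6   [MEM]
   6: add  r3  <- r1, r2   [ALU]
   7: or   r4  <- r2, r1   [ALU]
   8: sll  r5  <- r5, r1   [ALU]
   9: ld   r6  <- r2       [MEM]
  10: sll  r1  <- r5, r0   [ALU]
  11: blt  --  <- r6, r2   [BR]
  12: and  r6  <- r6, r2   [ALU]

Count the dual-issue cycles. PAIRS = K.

PAIRS = 5

0. mul/st @i0/i1  | 2-wide
1. mulh @i2  | no-port MUL/MUL
2. mul @i3  | WAW r2
3. sll @i4  | RAW r2
4. st/add @i5/i6  | 2-wide
5. or/sll @i7/i8  | 2-wide
6. ld/sll @i9/i10  | 2-wide
7. blt/and @i11/i12  | 2-wide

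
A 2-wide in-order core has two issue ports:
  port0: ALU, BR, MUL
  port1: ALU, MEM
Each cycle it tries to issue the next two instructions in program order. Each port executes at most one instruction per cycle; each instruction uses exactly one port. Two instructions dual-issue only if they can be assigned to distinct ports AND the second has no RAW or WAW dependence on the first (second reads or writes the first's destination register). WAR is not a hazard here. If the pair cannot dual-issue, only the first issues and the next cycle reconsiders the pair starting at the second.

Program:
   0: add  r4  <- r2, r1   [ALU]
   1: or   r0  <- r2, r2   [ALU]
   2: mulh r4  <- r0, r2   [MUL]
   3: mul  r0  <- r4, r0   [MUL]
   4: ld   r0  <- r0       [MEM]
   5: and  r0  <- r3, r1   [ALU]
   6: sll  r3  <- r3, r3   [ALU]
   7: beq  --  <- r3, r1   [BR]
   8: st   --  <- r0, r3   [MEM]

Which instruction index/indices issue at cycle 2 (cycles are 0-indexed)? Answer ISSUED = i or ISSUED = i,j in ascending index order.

ISSUED = 3

#0 head=0: add/or i0,i1 pair
#1 head=2: mulh i2 no-port MUL/MUL
#2 head=3: mul i3 RAW+WAW r0
#3 head=4: ld i4 WAW r0
#4 head=5: and/sll i5,i6 pair
#5 head=7: beq/st i7,i8 pair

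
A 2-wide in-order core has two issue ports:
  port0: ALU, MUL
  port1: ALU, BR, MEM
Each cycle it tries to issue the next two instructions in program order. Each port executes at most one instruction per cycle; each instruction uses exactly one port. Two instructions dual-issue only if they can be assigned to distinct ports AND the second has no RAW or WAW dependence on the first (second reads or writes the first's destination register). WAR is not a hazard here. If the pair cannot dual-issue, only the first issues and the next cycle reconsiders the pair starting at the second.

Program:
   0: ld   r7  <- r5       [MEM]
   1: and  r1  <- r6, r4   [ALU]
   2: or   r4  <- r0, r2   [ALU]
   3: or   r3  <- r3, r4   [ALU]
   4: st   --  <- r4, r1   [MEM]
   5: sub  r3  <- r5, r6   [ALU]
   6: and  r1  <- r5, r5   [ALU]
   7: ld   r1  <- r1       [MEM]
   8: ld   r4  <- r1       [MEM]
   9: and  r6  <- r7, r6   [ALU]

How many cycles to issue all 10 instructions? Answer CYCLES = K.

c0: i0/i1 ld/and  pair
c1: i2 or  RAW r4
c2: i3/i4 or/st  pair
c3: i5/i6 sub/and  pair
c4: i7 ld  no-port MEM/MEM
c5: i8/i9 ld/and  pair

CYCLES = 6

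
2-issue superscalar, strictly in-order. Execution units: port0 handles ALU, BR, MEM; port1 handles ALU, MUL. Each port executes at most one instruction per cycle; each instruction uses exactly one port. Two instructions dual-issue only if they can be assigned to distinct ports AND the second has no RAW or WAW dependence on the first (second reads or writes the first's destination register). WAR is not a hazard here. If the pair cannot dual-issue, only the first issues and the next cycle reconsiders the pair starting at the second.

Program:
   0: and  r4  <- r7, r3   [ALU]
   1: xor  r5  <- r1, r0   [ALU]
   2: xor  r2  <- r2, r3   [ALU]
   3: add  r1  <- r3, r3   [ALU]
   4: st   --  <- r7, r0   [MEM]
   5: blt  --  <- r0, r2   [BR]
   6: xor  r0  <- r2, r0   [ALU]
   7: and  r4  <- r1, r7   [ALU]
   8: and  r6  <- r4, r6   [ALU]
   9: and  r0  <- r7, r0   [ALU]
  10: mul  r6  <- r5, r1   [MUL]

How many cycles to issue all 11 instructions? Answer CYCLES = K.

[0] i0,i1  and xor  -- pair
[1] i2,i3  xor add  -- pair
[2] i4  st  -- no-port MEM/BR
[3] i5,i6  blt xor  -- pair
[4] i7  and  -- RAW r4
[5] i8,i9  and and  -- pair
[6] i10  mul  -- tail

CYCLES = 7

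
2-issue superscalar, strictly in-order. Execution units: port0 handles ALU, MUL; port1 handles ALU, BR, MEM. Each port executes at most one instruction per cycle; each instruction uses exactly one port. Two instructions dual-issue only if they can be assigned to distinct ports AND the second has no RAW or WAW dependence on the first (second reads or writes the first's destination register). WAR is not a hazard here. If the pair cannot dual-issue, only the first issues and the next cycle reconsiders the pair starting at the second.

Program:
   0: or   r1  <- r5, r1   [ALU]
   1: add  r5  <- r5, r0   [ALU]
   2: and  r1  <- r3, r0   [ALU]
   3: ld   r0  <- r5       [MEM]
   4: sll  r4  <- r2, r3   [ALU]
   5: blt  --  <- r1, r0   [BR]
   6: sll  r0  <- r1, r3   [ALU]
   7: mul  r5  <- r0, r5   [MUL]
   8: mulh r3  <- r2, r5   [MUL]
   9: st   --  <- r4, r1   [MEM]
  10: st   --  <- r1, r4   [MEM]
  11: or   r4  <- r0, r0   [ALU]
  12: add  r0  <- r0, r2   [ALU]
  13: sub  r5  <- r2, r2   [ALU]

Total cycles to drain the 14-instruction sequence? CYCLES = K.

0. or.ALU+add.ALU @i0+i1  | dual
1. and.ALU+ld.MEM @i2+i3  | dual
2. sll.ALU+blt.BR @i4+i5  | dual
3. sll.ALU @i6  | RAW r0
4. mul.MUL @i7  | no-port MUL/MUL
5. mulh.MUL+st.MEM @i8+i9  | dual
6. st.MEM+or.ALU @i10+i11  | dual
7. add.ALU+sub.ALU @i12+i13  | dual

CYCLES = 8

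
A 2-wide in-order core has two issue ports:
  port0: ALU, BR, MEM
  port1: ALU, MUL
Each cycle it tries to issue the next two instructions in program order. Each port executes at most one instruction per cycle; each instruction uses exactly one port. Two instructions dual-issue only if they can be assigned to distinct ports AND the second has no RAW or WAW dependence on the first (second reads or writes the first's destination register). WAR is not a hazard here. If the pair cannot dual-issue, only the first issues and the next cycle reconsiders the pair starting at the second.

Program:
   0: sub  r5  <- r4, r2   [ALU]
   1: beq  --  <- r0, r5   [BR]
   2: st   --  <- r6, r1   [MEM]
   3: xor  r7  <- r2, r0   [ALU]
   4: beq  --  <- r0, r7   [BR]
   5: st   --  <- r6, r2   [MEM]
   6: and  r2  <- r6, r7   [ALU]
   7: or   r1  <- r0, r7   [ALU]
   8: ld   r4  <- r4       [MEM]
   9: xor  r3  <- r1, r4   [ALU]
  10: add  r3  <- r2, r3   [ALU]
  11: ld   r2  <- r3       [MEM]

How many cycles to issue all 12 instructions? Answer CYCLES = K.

CYCLES = 9

[0] i0  sub.ALU  -- RAW r5
[1] i1  beq.BR  -- no-port BR/MEM
[2] i2&i3  st.MEM/xor.ALU  -- 2-wide
[3] i4  beq.BR  -- no-port BR/MEM
[4] i5&i6  st.MEM/and.ALU  -- 2-wide
[5] i7&i8  or.ALU/ld.MEM  -- 2-wide
[6] i9  xor.ALU  -- RAW+WAW r3
[7] i10  add.ALU  -- RAW r3
[8] i11  ld.MEM  -- tail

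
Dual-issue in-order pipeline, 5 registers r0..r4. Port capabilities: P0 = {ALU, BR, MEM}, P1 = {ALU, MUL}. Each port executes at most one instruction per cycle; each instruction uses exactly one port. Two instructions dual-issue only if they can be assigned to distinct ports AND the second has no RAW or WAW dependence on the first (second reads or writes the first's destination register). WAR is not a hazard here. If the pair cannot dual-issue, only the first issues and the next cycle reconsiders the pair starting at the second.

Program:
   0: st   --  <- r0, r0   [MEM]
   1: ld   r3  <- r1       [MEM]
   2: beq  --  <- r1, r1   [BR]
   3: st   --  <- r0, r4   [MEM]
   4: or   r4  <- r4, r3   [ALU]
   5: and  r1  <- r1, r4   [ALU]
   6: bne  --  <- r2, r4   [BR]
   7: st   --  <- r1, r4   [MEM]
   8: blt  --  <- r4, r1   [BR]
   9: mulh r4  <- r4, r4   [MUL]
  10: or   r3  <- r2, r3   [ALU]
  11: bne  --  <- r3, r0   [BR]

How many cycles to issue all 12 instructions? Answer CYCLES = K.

CYCLES = 9

0. st @i0  | no-port MEM/MEM
1. ld @i1  | no-port MEM/BR
2. beq @i2  | no-port BR/MEM
3. st+or @i3+i4  | pair
4. and+bne @i5+i6  | pair
5. st @i7  | no-port MEM/BR
6. blt+mulh @i8+i9  | pair
7. or @i10  | RAW r3
8. bne @i11  | tail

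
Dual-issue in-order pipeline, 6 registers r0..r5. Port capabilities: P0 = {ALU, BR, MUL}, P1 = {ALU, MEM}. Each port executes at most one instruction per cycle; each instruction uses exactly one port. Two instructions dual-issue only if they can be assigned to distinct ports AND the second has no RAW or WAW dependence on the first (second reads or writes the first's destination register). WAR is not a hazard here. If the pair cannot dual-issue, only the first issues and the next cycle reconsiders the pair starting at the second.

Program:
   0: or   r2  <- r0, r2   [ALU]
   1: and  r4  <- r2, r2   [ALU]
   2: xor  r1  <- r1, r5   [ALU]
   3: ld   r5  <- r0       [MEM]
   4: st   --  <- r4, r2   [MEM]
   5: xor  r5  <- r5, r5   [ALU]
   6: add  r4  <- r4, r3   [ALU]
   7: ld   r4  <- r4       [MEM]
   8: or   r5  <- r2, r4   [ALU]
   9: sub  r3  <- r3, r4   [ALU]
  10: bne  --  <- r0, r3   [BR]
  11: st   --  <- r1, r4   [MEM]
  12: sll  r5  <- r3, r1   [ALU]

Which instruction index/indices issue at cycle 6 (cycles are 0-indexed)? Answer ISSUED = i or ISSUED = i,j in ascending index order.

t=0 i0:or.ALU ; RAW r2
t=1 i1/i2:and.ALU xor.ALU ; pair
t=2 i3:ld.MEM ; no-port MEM/MEM
t=3 i4/i5:st.MEM xor.ALU ; pair
t=4 i6:add.ALU ; RAW+WAW r4
t=5 i7:ld.MEM ; RAW r4
t=6 i8/i9:or.ALU sub.ALU ; pair
t=7 i10/i11:bne.BR st.MEM ; pair
t=8 i12:sll.ALU ; tail

ISSUED = 8,9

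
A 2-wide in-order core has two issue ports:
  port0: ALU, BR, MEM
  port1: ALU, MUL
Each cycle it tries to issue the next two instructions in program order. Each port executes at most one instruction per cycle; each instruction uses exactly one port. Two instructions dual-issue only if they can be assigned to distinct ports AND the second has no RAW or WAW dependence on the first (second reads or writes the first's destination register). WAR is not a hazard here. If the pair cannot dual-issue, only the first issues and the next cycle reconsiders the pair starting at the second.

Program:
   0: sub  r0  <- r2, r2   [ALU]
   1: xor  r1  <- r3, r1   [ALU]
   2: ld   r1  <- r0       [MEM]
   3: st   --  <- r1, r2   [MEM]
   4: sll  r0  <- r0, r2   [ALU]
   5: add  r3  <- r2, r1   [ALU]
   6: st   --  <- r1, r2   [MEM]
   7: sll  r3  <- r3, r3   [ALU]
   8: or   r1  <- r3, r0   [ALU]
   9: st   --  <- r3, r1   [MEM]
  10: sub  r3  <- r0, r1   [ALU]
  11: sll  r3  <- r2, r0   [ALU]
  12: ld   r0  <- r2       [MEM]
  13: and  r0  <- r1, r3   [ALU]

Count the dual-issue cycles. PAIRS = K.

#0 head=0: sub/xor i0&i1 pair
#1 head=2: ld i2 no-port MEM/MEM
#2 head=3: st/sll i3&i4 pair
#3 head=5: add/st i5&i6 pair
#4 head=7: sll i7 RAW r3
#5 head=8: or i8 RAW r1
#6 head=9: st/sub i9&i10 pair
#7 head=11: sll/ld i11&i12 pair
#8 head=13: and i13 tail

PAIRS = 5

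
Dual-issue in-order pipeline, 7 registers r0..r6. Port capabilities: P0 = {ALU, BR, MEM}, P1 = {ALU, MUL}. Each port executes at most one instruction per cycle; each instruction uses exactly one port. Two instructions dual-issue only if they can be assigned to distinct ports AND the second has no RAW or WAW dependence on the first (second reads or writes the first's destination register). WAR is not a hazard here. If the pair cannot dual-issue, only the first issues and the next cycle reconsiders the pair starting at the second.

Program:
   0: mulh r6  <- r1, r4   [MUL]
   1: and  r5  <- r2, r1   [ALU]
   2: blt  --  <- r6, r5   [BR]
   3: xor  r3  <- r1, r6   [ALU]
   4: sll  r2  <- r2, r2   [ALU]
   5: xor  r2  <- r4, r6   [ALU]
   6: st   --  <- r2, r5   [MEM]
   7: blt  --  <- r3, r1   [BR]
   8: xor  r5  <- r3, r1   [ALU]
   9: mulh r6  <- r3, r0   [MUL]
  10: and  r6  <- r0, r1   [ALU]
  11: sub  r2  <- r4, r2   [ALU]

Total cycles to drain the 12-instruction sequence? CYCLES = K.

c0: i0+i1 mulh+and  dual
c1: i2+i3 blt+xor  dual
c2: i4 sll  WAW r2
c3: i5 xor  RAW r2
c4: i6 st  no-port MEM/BR
c5: i7+i8 blt+xor  dual
c6: i9 mulh  WAW r6
c7: i10+i11 and+sub  dual

CYCLES = 8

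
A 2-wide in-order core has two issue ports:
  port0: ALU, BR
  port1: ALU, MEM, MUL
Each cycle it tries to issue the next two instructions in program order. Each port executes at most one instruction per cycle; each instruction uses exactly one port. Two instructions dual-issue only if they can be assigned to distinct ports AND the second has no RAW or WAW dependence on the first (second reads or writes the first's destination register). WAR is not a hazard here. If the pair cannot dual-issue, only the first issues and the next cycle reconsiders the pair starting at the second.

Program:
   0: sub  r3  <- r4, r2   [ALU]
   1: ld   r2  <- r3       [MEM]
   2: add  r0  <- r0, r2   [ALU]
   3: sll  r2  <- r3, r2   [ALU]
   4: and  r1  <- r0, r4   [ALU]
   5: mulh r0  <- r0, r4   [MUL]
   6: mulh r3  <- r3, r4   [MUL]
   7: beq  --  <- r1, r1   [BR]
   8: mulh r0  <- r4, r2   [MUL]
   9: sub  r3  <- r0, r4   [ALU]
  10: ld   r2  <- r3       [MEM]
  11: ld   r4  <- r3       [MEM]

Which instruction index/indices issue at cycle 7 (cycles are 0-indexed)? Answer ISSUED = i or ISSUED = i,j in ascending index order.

ISSUED = 10

  cy0 -> i0 (sub) RAW r3
  cy1 -> i1 (ld) RAW r2
  cy2 -> i2,i3 (add/sll) pair
  cy3 -> i4,i5 (and/mulh) pair
  cy4 -> i6,i7 (mulh/beq) pair
  cy5 -> i8 (mulh) RAW r0
  cy6 -> i9 (sub) RAW r3
  cy7 -> i10 (ld) no-port MEM/MEM
  cy8 -> i11 (ld) tail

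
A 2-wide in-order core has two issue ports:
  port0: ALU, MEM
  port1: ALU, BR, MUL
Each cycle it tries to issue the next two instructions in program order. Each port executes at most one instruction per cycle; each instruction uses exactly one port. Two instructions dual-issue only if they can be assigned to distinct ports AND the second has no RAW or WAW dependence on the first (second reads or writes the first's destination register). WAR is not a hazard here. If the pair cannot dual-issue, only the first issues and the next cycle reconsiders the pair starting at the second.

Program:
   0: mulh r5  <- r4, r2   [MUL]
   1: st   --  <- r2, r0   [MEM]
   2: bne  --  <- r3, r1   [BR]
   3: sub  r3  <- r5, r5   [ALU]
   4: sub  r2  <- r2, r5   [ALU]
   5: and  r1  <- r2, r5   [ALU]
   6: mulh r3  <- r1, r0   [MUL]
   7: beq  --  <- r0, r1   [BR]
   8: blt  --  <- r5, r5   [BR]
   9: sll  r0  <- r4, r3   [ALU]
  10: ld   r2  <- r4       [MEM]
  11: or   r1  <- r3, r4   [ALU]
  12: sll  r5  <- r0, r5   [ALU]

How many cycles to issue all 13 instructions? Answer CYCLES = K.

#0 head=0: mulh/st i0,i1 dual
#1 head=2: bne/sub i2,i3 dual
#2 head=4: sub i4 RAW r2
#3 head=5: and i5 RAW r1
#4 head=6: mulh i6 no-port MUL/BR
#5 head=7: beq i7 no-port BR/BR
#6 head=8: blt/sll i8,i9 dual
#7 head=10: ld/or i10,i11 dual
#8 head=12: sll i12 tail

CYCLES = 9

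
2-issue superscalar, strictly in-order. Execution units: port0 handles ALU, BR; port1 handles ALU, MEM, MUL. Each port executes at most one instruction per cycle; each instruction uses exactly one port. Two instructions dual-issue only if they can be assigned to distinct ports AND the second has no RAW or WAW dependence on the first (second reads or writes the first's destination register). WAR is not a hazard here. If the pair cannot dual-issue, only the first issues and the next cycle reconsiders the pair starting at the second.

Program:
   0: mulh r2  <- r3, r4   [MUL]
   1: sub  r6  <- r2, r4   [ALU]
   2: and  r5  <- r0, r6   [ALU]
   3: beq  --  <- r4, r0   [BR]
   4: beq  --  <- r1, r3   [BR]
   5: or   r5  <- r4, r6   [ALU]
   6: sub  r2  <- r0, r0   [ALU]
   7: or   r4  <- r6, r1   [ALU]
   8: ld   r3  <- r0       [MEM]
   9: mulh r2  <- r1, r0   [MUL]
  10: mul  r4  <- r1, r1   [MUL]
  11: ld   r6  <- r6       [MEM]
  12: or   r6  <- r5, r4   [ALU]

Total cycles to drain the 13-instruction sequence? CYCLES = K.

CYCLES = 10

0. mulh @i0  | RAW r2
1. sub @i1  | RAW r6
2. and+beq @i2/i3  | dual
3. beq+or @i4/i5  | dual
4. sub+or @i6/i7  | dual
5. ld @i8  | no-port MEM/MUL
6. mulh @i9  | no-port MUL/MUL
7. mul @i10  | no-port MUL/MEM
8. ld @i11  | WAW r6
9. or @i12  | tail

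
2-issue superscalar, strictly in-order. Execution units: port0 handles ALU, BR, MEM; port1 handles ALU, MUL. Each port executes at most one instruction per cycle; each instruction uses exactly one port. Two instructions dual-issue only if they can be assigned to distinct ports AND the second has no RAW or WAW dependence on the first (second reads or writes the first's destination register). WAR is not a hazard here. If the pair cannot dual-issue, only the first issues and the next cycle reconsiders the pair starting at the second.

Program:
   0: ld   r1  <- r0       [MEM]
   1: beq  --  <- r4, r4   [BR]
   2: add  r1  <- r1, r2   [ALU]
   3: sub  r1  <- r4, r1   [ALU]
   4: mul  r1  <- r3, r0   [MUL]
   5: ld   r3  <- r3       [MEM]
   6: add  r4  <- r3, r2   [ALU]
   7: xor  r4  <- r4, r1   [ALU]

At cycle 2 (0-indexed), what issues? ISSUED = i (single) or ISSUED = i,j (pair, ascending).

  cy0 -> i0 (ld) no-port MEM/BR
  cy1 -> i1,i2 (beq+add) dual
  cy2 -> i3 (sub) WAW r1
  cy3 -> i4,i5 (mul+ld) dual
  cy4 -> i6 (add) RAW+WAW r4
  cy5 -> i7 (xor) tail

ISSUED = 3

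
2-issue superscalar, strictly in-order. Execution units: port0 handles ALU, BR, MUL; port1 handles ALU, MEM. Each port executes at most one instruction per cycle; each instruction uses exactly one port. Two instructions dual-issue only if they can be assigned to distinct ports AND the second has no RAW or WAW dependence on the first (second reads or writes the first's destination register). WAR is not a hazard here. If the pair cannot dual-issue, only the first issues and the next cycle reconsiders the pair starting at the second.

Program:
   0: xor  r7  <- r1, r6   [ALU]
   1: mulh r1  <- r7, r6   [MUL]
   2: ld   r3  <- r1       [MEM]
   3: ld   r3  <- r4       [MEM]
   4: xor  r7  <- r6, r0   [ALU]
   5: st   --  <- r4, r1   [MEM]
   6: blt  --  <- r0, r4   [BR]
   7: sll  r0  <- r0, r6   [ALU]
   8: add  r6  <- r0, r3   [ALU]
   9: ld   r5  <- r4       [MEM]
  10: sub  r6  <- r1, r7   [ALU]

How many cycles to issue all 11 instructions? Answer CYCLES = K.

#0 head=0: xor.ALU i0 RAW r7
#1 head=1: mulh.MUL i1 RAW r1
#2 head=2: ld.MEM i2 no-port MEM/MEM
#3 head=3: ld.MEM/xor.ALU i3,i4 dual
#4 head=5: st.MEM/blt.BR i5,i6 dual
#5 head=7: sll.ALU i7 RAW r0
#6 head=8: add.ALU/ld.MEM i8,i9 dual
#7 head=10: sub.ALU i10 tail

CYCLES = 8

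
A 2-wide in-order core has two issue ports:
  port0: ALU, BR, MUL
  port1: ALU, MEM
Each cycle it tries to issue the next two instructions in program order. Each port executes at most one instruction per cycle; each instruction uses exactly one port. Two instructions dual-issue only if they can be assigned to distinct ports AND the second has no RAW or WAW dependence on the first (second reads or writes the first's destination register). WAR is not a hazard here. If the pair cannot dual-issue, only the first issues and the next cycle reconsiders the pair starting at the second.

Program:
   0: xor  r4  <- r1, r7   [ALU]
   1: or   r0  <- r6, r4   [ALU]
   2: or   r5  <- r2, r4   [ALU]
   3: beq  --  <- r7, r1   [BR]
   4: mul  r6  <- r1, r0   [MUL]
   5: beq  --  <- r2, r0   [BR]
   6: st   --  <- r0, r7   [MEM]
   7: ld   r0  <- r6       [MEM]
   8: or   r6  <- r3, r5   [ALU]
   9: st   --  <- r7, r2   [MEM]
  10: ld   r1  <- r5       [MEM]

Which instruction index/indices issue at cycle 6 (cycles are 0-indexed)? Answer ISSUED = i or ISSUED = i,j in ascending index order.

t=0 i0:xor.ALU ; RAW r4
t=1 i1&i2:or.ALU;or.ALU ; pair
t=2 i3:beq.BR ; no-port BR/MUL
t=3 i4:mul.MUL ; no-port MUL/BR
t=4 i5&i6:beq.BR;st.MEM ; pair
t=5 i7&i8:ld.MEM;or.ALU ; pair
t=6 i9:st.MEM ; no-port MEM/MEM
t=7 i10:ld.MEM ; tail

ISSUED = 9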